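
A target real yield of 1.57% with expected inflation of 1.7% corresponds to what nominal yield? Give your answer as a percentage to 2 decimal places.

By the Fisher equation, 1 + r_nom = (1 + 1.57%)(1 + 1.7%) = 1.0157 × 1.017 = 1.0329669.
So r_nom = 3.29669%.

3.30%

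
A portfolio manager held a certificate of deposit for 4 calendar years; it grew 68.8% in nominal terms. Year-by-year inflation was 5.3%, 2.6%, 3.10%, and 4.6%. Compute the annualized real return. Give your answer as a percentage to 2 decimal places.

Cumulative inflation factor: 1.053 × 1.026 × 1.0310 × 1.046 ≈ 1.16511.
Nominal growth factor: 1.68800. Real growth factor = 1.68800 / 1.16511 ≈ 1.44879.
Annualized: 1.44879^(1/4) − 1 ≈ 0.09711.

9.71%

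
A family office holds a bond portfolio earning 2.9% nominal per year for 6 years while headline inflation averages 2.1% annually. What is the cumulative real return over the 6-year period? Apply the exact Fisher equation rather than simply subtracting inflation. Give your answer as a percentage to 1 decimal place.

The annual real rate is (1+2.9%)/(1+2.1%) − 1 = 0.7835%.
Compounded over 6 years: (1 + 0.007835)^6 − 1 ≈ 0.04794.

4.8%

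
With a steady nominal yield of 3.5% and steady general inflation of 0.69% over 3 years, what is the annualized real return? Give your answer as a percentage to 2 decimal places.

With constant rates the annual real return is the same each year: (1+3.5%)/(1+0.69%) − 1 = 0.02791.

2.79%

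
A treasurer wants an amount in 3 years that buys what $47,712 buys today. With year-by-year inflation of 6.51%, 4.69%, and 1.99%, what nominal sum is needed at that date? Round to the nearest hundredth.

$54,260.13

Cumulative price-level factor: 1.0651 × 1.0469 × 1.0199 ≈ 1.1372427485.
The nominal amount required is $47,712 scaled up by that factor.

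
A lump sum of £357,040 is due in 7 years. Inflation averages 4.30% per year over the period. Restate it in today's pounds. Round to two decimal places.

£265,905.13

Price-level factor over 7 years: (1 + 4.30%)^7 ≈ 1.3427345347.
Purchasing power today: £357,040 divided by that factor.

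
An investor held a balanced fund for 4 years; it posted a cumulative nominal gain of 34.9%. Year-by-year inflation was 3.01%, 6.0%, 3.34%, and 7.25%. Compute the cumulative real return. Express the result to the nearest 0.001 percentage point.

11.471%

Cumulative inflation factor: 1.0301 × 1.060 × 1.0334 × 1.0725 ≈ 1.21018.
Nominal growth factor: 1.34900. Real growth factor = 1.34900 / 1.21018 ≈ 1.11471.
Total real return ≈ 11.4708%.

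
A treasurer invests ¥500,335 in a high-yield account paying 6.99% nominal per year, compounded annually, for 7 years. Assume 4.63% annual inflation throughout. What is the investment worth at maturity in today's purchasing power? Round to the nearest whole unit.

Nominal value at maturity: ¥500,335 × (1 + 6.99%)^7 ≈ ¥802,903.
Price-level factor over 7 years: (1 + 4.63%)^7 ≈ 1.3727567164.
Dividing the nominal maturity value by the price-level factor gives the value in today's money.

¥584,884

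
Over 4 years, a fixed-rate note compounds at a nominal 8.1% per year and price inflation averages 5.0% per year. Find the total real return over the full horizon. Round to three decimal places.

12.343%

The annual real rate is (1+8.1%)/(1+5.0%) − 1 = 2.9524%.
Compounded over 4 years: (1 + 0.029524)^4 − 1 ≈ 0.12343.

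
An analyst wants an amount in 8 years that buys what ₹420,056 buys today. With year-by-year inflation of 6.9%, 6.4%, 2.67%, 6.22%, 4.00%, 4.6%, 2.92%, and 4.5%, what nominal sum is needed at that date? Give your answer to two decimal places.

Cumulative price-level factor: 1.069 × 1.064 × 1.0267 × 1.0622 × 1.0400 × 1.046 × 1.0292 × 1.045 ≈ 1.4512769048.
The nominal amount required is ₹420,056 scaled up by that factor.

₹609,617.57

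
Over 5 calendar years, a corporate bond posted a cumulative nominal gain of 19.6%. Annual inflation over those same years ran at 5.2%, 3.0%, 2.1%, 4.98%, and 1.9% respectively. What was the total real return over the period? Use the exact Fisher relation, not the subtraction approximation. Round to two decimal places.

1.06%

Cumulative inflation factor: 1.052 × 1.030 × 1.021 × 1.0498 × 1.019 ≈ 1.18348.
Nominal growth factor: 1.19600. Real growth factor = 1.19600 / 1.18348 ≈ 1.01058.
Total real return ≈ 1.0582%.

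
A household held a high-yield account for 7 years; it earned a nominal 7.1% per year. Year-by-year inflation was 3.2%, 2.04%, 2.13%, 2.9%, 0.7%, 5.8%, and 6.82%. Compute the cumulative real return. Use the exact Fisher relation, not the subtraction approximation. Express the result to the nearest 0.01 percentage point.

Cumulative inflation factor: 1.032 × 1.0204 × 1.0213 × 1.029 × 1.007 × 1.058 × 1.0682 ≈ 1.25947.
Nominal growth factor: 1.61632. Real growth factor = 1.61632 / 1.25947 ≈ 1.28333.
Total real return ≈ 28.3334%.

28.33%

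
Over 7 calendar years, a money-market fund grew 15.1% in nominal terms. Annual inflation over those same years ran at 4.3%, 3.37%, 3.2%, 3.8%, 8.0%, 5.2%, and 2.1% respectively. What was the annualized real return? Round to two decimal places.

-2.15%

Cumulative inflation factor: 1.043 × 1.0337 × 1.032 × 1.038 × 1.080 × 1.052 × 1.021 ≈ 1.33974.
Nominal growth factor: 1.15100. Real growth factor = 1.15100 / 1.33974 ≈ 0.85912.
Annualized: 0.85912^(1/7) − 1 ≈ -0.02146.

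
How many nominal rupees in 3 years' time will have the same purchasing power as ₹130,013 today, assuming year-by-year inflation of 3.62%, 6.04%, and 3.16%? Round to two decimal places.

₹147,370.79

Cumulative price-level factor: 1.0362 × 1.0604 × 1.0316 ≈ 1.1335081328.
Multiplying ₹130,013 by the price-level factor gives the future nominal sum.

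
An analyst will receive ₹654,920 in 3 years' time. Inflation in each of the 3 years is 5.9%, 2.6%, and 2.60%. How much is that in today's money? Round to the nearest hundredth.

₹587,486.07

Price-level factor over 3 years: 1.059 × 1.026 × 1.0260 = 1.114783884.
Purchasing power today: ₹654,920 divided by that factor.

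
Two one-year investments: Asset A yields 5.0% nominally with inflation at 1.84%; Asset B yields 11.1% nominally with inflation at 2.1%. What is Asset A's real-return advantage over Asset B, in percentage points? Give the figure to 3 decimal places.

Asset A real return: 1.050/1.0184 − 1 = 3.1029%.
Asset B real return: 1.111/1.021 − 1 = 8.8149%.
Difference: 3.1029 − 8.8149 = -5.7120 pp.

-5.712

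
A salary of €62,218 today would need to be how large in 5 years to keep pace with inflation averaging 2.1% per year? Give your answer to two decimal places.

€69,031.09

Cumulative price-level factor: (1+2.1%)^5 ≈ 1.1095035865.
Multiplying €62,218 by the price-level factor gives the future nominal sum.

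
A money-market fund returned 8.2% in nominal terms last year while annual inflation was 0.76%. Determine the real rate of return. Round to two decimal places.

Real return via the Fisher equation: (1 + 8.2%)/(1 + 0.76%) − 1 = 1.082/1.0076 − 1 ≈ 0.07384.

7.38%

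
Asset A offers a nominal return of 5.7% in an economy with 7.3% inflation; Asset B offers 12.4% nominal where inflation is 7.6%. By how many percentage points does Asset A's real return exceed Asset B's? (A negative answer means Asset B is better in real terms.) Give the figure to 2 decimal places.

Asset A real return: 1.057/1.073 − 1 = -1.491%.
Asset B real return: 1.124/1.076 − 1 = 4.461%.
Difference: -1.491 − 4.461 = -5.952 pp.

-5.95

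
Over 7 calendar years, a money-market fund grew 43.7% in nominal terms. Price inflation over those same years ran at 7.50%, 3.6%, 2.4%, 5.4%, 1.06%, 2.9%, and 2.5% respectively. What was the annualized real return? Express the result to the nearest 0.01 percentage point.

1.65%

Cumulative inflation factor: 1.0750 × 1.036 × 1.024 × 1.054 × 1.0106 × 1.029 × 1.025 ≈ 1.28123.
Nominal growth factor: 1.43700. Real growth factor = 1.43700 / 1.28123 ≈ 1.12158.
Annualized: 1.12158^(1/7) − 1 ≈ 0.01653.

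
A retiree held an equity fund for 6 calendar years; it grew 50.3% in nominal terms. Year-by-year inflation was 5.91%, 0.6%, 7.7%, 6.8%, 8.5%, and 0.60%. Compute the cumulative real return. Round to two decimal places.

Cumulative inflation factor: 1.0591 × 1.006 × 1.077 × 1.068 × 1.085 × 1.0060 ≈ 1.33767.
Nominal growth factor: 1.50300. Real growth factor = 1.50300 / 1.33767 ≈ 1.12359.
Total real return ≈ 12.3594%.

12.36%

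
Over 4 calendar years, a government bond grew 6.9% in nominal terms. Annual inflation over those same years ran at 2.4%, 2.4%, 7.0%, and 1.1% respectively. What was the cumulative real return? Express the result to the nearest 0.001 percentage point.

Cumulative inflation factor: 1.024 × 1.024 × 1.070 × 1.011 ≈ 1.13432.
Nominal growth factor: 1.06900. Real growth factor = 1.06900 / 1.13432 ≈ 0.94242.
Total real return ≈ -5.7584%.

-5.758%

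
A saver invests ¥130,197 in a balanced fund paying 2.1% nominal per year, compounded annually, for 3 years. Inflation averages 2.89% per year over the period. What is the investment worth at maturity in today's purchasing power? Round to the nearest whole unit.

Nominal value at maturity: ¥130,197 × (1 + 2.1%)^3 ≈ ¥138,573.
Price-level factor over 3 years: (1 + 2.89%)^3 ≈ 1.0892297676.
Dividing the nominal maturity value by the price-level factor gives the value in today's money.

¥127,221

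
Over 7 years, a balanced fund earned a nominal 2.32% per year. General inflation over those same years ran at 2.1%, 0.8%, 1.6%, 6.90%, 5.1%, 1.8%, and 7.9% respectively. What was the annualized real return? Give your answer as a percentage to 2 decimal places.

-1.34%

Cumulative inflation factor: 1.021 × 1.008 × 1.016 × 1.0690 × 1.051 × 1.018 × 1.079 ≈ 1.29042.
Nominal growth factor: 1.17415. Real growth factor = 1.17415 / 1.29042 ≈ 0.90990.
Annualized: 0.90990^(1/7) − 1 ≈ -0.01340.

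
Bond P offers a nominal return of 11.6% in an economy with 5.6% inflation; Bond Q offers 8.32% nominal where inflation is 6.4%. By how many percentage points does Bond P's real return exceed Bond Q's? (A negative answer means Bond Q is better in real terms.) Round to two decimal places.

Bond P real return: 1.116/1.056 − 1 = 5.682%.
Bond Q real return: 1.0832/1.064 − 1 = 1.805%.
Difference: 5.682 − 1.805 = 3.877 pp.

3.88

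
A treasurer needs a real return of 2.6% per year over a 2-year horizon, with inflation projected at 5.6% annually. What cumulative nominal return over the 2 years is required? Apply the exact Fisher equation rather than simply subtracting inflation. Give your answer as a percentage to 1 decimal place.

Required annual nominal rate: (1+2.6%)(1+5.6%) − 1 = 8.3456%.
Cumulative over 2 years: (1 + 0.083456)^2 − 1 ≈ 0.17388.

17.4%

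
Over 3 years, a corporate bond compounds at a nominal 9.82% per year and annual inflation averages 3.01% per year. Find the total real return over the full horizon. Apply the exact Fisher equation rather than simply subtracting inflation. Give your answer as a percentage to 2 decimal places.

The annual real rate is (1+9.82%)/(1+3.01%) − 1 = 6.6110%.
Compounded over 3 years: (1 + 0.066110)^3 − 1 ≈ 0.21173.

21.17%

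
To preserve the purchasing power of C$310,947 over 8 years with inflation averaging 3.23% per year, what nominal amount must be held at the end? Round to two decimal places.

Cumulative price-level factor: (1+3.23%)^8 ≈ 1.2895774156.
The nominal amount required is C$310,947 scaled up by that factor.

C$400,990.23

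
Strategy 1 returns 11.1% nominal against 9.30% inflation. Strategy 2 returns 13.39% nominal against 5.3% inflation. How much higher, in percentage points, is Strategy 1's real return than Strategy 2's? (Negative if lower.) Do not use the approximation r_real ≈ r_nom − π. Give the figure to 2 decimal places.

Strategy 1 real return: 1.111/1.0930 − 1 = 1.647%.
Strategy 2 real return: 1.1339/1.053 − 1 = 7.683%.
Difference: 1.647 − 7.683 = -6.036 pp.

-6.04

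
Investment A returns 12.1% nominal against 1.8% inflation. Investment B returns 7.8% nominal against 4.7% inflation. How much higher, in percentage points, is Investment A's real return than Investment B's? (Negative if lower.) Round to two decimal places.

7.16

Investment A real return: 1.121/1.018 − 1 = 10.118%.
Investment B real return: 1.078/1.047 − 1 = 2.961%.
Difference: 10.118 − 2.961 = 7.157 pp.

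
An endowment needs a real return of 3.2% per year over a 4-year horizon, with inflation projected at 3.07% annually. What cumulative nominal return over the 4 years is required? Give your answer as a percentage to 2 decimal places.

Required annual nominal rate: (1+3.2%)(1+3.07%) − 1 = 6.36824%.
Cumulative over 4 years: (1 + 0.0636824)^4 − 1 ≈ 0.28011.

28.01%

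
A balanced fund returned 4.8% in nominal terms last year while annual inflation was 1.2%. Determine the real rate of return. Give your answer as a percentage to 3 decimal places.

3.557%

Real return via the Fisher equation: (1 + 4.8%)/(1 + 1.2%) − 1 = 1.048/1.012 − 1 ≈ 0.03557.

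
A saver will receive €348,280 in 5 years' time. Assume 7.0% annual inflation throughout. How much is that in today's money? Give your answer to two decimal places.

€248,318.83

Price-level factor over 5 years: (1 + 7.0%)^5 = 1.4025517307.
Purchasing power today: €348,280 divided by that factor.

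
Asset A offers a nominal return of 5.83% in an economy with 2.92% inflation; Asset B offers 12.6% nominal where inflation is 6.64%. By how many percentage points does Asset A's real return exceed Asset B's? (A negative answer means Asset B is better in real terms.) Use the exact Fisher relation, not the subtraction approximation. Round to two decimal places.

Asset A real return: 1.0583/1.0292 − 1 = 2.827%.
Asset B real return: 1.126/1.0664 − 1 = 5.589%.
Difference: 2.827 − 5.589 = -2.762 pp.

-2.76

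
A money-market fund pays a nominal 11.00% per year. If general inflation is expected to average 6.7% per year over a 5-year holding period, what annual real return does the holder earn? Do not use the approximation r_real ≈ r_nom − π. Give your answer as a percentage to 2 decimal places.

With constant rates the annual real return is the same each year: (1+11.00%)/(1+6.7%) − 1 = 0.04030.

4.03%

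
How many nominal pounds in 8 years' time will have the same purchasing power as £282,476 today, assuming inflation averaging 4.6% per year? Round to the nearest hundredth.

£404,794.90

Cumulative price-level factor: (1+4.6%)^8 ≈ 1.4330240406.
Multiplying £282,476 by the price-level factor gives the future nominal sum.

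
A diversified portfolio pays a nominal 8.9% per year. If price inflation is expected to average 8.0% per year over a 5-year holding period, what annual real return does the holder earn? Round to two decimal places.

0.83%

With constant rates the annual real return is the same each year: (1+8.9%)/(1+8.0%) − 1 = 0.00833.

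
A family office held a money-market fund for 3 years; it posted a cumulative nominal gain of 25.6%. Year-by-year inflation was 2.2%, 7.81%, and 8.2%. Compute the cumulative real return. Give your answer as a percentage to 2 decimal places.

5.35%

Cumulative inflation factor: 1.022 × 1.0781 × 1.082 ≈ 1.19217.
Nominal growth factor: 1.25600. Real growth factor = 1.25600 / 1.19217 ≈ 1.05354.
Total real return ≈ 5.3543%.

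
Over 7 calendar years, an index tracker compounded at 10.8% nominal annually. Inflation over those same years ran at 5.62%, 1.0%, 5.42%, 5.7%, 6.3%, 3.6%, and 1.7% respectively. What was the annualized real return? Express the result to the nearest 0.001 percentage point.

6.362%

Cumulative inflation factor: 1.0562 × 1.010 × 1.0542 × 1.057 × 1.063 × 1.036 × 1.017 ≈ 1.33131.
Nominal growth factor: 2.05012. Real growth factor = 2.05012 / 1.33131 ≈ 1.53992.
Annualized: 1.53992^(1/7) − 1 ≈ 0.06362.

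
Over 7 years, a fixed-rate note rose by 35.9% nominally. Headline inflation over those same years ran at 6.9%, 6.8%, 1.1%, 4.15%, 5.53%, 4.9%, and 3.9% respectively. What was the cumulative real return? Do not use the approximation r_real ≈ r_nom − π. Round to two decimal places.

-1.71%

Cumulative inflation factor: 1.069 × 1.068 × 1.011 × 1.0415 × 1.0553 × 1.049 × 1.039 ≈ 1.38269.
Nominal growth factor: 1.35900. Real growth factor = 1.35900 / 1.38269 ≈ 0.98286.
Total real return ≈ -1.7137%.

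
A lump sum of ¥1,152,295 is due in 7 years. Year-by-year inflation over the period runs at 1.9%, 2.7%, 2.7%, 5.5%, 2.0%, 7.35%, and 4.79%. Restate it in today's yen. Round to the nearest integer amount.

Price-level factor over 7 years: 1.019 × 1.027 × 1.027 × 1.055 × 1.020 × 1.0735 × 1.0479 ≈ 1.3010368327.
Purchasing power today: ¥1,152,295 divided by that factor.

¥885,674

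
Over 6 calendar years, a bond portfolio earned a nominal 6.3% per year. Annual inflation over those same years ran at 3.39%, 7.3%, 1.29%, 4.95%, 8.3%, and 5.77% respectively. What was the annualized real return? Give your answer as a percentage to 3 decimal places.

1.103%

Cumulative inflation factor: 1.0339 × 1.073 × 1.0129 × 1.0495 × 1.083 × 1.0577 ≈ 1.35088.
Nominal growth factor: 1.44278. Real growth factor = 1.44278 / 1.35088 ≈ 1.06802.
Annualized: 1.06802^(1/6) − 1 ≈ 0.01103.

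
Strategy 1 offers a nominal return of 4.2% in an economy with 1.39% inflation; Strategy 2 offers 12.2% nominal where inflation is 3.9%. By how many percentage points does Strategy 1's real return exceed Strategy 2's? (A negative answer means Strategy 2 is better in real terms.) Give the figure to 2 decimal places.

Strategy 1 real return: 1.042/1.0139 − 1 = 2.771%.
Strategy 2 real return: 1.122/1.039 − 1 = 7.988%.
Difference: 2.771 − 7.988 = -5.217 pp.

-5.22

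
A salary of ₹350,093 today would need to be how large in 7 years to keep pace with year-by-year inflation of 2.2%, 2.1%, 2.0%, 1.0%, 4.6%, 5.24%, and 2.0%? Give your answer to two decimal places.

Cumulative price-level factor: 1.022 × 1.021 × 1.020 × 1.010 × 1.046 × 1.0524 × 1.020 ≈ 1.2070100304.
Multiplying ₹350,093 by the price-level factor gives the future nominal sum.

₹422,565.76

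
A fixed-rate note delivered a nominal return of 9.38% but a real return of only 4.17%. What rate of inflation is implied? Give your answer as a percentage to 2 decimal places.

5.00%

From (1+r_nom) = (1+r_real)(1+π), we get 1+π = (1 + 9.38%)/(1 + 4.17%) = 1.0938/1.0417 ≈ 1.05001.
So π ≈ 5.0014%.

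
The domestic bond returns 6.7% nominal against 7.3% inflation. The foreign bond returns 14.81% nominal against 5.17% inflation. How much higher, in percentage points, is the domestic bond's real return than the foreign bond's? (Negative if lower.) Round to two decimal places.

The domestic bond real return: 1.067/1.073 − 1 = -0.559%.
The foreign bond real return: 1.1481/1.0517 − 1 = 9.166%.
Difference: -0.559 − 9.166 = -9.725 pp.

-9.73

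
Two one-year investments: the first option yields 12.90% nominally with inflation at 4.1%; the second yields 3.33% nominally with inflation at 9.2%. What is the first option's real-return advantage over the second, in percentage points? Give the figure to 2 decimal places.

The first option real return: 1.1290/1.041 − 1 = 8.453%.
The second real return: 1.0333/1.092 − 1 = -5.375%.
Difference: 8.453 − (-5.375) = 13.828 pp.

13.83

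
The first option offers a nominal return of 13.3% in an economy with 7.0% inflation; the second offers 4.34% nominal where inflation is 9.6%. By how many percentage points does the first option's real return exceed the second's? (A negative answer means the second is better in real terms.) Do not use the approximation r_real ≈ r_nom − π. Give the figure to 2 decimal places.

The first option real return: 1.133/1.070 − 1 = 5.888%.
The second real return: 1.0434/1.096 − 1 = -4.799%.
Difference: 5.888 − (-4.799) = 10.687 pp.

10.69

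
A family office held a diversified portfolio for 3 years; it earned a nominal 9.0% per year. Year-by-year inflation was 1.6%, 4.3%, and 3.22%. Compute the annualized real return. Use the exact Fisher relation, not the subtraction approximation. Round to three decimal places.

5.790%

Cumulative inflation factor: 1.016 × 1.043 × 1.0322 ≈ 1.09381.
Nominal growth factor: 1.29503. Real growth factor = 1.29503 / 1.09381 ≈ 1.18396.
Annualized: 1.18396^(1/3) − 1 ≈ 0.05790.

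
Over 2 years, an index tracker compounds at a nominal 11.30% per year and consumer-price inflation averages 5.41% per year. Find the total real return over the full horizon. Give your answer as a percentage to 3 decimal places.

11.488%

The annual real rate is (1+11.30%)/(1+5.41%) − 1 = 5.5877%.
Compounded over 2 years: (1 + 0.055877)^2 − 1 ≈ 0.11488.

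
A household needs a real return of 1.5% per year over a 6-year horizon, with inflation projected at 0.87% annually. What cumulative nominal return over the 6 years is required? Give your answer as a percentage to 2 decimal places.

15.18%

Required annual nominal rate: (1+1.5%)(1+0.87%) − 1 = 2.38305%.
Cumulative over 6 years: (1 + 0.0238305)^6 − 1 ≈ 0.15178.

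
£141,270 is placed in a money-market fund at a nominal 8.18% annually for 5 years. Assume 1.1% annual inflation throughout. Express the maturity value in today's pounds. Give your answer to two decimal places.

£198,165.96

Nominal value at maturity: £141,270 × (1 + 8.18%)^5 ≈ £209,307.52.
Price-level factor over 5 years: (1 + 1.1%)^5 ≈ 1.0562233834.
The maturity value deflated by that factor is the answer in today's purchasing power.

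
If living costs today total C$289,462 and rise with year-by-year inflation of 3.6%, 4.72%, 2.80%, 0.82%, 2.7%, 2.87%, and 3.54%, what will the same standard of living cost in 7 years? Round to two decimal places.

Cumulative price-level factor: 1.036 × 1.0472 × 1.0280 × 1.0082 × 1.027 × 1.0287 × 1.0354 ≈ 1.2299757266.
Multiplying C$289,462 by the price-level factor gives the future nominal sum.

C$356,031.23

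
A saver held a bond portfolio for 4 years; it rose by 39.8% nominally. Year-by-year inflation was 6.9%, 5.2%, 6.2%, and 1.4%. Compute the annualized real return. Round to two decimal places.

3.65%

Cumulative inflation factor: 1.069 × 1.052 × 1.062 × 1.014 ≈ 1.21103.
Nominal growth factor: 1.39800. Real growth factor = 1.39800 / 1.21103 ≈ 1.15439.
Annualized: 1.15439^(1/4) − 1 ≈ 0.03654.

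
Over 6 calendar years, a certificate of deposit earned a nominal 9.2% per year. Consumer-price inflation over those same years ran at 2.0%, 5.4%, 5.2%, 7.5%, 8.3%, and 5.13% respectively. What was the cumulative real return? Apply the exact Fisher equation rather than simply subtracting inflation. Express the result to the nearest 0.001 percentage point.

Cumulative inflation factor: 1.020 × 1.054 × 1.052 × 1.075 × 1.083 × 1.0513 ≈ 1.38427.
Nominal growth factor: 1.69565. Real growth factor = 1.69565 / 1.38427 ≈ 1.22494.
Total real return ≈ 22.4943%.

22.494%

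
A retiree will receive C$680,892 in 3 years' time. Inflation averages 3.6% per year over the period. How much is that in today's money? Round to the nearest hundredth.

Price-level factor over 3 years: (1 + 3.6%)^3 = 1.111934656.
Purchasing power today: C$680,892 divided by that factor.

C$612,348.93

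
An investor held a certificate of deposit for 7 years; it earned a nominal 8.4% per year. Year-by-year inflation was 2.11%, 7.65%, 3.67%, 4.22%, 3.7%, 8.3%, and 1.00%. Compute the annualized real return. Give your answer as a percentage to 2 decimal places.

3.88%

Cumulative inflation factor: 1.0211 × 1.0765 × 1.0367 × 1.0422 × 1.037 × 1.083 × 1.0100 ≈ 1.34715.
Nominal growth factor: 1.75875. Real growth factor = 1.75875 / 1.34715 ≈ 1.30554.
Annualized: 1.30554^(1/7) − 1 ≈ 0.03882.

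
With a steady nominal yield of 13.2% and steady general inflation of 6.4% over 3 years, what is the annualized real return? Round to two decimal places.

With constant rates the annual real return is the same each year: (1+13.2%)/(1+6.4%) − 1 = 0.06391.

6.39%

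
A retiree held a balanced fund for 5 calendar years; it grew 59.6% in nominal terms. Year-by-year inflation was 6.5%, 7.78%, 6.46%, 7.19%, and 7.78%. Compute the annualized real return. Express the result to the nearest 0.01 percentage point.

2.48%

Cumulative inflation factor: 1.065 × 1.0778 × 1.0646 × 1.0719 × 1.0778 ≈ 1.41178.
Nominal growth factor: 1.59600. Real growth factor = 1.59600 / 1.41178 ≈ 1.13049.
Annualized: 1.13049^(1/5) − 1 ≈ 0.02483.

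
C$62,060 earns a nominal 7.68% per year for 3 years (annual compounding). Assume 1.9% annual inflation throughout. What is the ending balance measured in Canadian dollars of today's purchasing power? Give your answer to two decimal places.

C$73,230.90

Nominal value at maturity: C$62,060 × (1 + 7.68%)^3 ≈ C$77,484.87.
Price-level factor over 3 years: (1 + 1.9%)^3 = 1.058089859.
The maturity value deflated by that factor is the answer in today's purchasing power.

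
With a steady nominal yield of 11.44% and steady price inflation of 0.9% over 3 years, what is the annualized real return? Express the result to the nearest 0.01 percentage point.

10.45%

With constant rates the annual real return is the same each year: (1+11.44%)/(1+0.9%) − 1 = 0.10446.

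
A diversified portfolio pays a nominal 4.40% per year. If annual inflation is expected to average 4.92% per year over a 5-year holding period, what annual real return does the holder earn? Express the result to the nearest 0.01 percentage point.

With constant rates the annual real return is the same each year: (1+4.40%)/(1+4.92%) − 1 = -0.00496.

-0.50%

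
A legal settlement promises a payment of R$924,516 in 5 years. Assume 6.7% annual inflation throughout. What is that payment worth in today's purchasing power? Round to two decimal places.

R$668,486.03

Price-level factor over 5 years: (1 + 6.7%)^5 ≈ 1.3829997357.
Purchasing power today: R$924,516 divided by that factor.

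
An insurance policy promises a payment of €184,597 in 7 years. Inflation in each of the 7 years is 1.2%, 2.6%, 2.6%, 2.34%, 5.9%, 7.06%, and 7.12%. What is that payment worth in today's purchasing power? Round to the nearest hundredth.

€139,415.23

Price-level factor over 7 years: 1.012 × 1.026 × 1.026 × 1.0234 × 1.059 × 1.0706 × 1.0712 ≈ 1.3240805615.
Purchasing power today: €184,597 divided by that factor.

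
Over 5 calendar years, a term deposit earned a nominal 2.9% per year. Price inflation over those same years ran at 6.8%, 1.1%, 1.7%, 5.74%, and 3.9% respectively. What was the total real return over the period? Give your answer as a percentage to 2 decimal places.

Cumulative inflation factor: 1.068 × 1.011 × 1.017 × 1.0574 × 1.039 ≈ 1.20642.
Nominal growth factor: 1.15366. Real growth factor = 1.15366 / 1.20642 ≈ 0.95627.
Total real return ≈ -4.3734%.

-4.37%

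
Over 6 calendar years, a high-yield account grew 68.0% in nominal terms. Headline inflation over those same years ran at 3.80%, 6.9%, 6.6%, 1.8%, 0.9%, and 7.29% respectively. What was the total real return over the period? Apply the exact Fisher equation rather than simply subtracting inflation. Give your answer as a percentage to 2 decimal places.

Cumulative inflation factor: 1.0380 × 1.069 × 1.066 × 1.018 × 1.009 × 1.0729 ≈ 1.30356.
Nominal growth factor: 1.68000. Real growth factor = 1.68000 / 1.30356 ≈ 1.28878.
Total real return ≈ 28.8780%.

28.88%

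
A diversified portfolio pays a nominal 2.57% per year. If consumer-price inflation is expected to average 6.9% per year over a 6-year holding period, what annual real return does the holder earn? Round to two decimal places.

With constant rates the annual real return is the same each year: (1+2.57%)/(1+6.9%) − 1 = -0.04051.

-4.05%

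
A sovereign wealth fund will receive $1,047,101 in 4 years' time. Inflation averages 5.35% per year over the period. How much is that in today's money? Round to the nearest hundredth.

$850,061.63

Price-level factor over 4 years: (1 + 5.35%)^4 ≈ 1.2317942140.
Purchasing power today: $1,047,101 divided by that factor.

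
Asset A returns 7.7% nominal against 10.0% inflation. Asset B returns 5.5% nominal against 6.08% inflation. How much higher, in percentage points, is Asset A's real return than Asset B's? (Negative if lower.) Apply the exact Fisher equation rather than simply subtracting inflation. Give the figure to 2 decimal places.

Asset A real return: 1.077/1.100 − 1 = -2.091%.
Asset B real return: 1.055/1.0608 − 1 = -0.547%.
Difference: -2.091 − (-0.547) = -1.544 pp.

-1.54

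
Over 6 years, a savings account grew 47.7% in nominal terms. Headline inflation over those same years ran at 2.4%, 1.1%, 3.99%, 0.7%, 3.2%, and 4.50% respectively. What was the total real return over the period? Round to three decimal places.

26.332%

Cumulative inflation factor: 1.024 × 1.011 × 1.0399 × 1.007 × 1.032 × 1.0450 ≈ 1.16914.
Nominal growth factor: 1.47700. Real growth factor = 1.47700 / 1.16914 ≈ 1.26332.
Total real return ≈ 26.3317%.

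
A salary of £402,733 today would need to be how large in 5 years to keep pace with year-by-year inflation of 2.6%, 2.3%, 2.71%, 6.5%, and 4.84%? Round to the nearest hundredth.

£484,763.11

Cumulative price-level factor: 1.026 × 1.023 × 1.0271 × 1.065 × 1.0484 ≈ 1.2036836011.
The nominal amount required is £402,733 scaled up by that factor.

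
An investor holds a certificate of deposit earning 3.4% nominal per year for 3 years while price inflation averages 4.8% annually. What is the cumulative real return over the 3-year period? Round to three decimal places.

-3.954%

The annual real rate is (1+3.4%)/(1+4.8%) − 1 = -1.3359%.
Compounded over 3 years: (1 + -0.013359)^3 − 1 ≈ -0.03954.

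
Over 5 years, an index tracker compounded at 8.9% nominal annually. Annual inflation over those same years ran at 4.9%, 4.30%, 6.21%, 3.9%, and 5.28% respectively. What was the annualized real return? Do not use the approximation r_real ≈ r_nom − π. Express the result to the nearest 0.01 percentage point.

3.80%

Cumulative inflation factor: 1.049 × 1.0430 × 1.0621 × 1.039 × 1.0528 ≈ 1.27112.
Nominal growth factor: 1.53158. Real growth factor = 1.53158 / 1.27112 ≈ 1.20490.
Annualized: 1.20490^(1/5) − 1 ≈ 0.03798.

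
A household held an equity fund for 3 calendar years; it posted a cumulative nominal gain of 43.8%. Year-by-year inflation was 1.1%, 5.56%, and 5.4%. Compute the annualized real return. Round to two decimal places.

8.53%

Cumulative inflation factor: 1.011 × 1.0556 × 1.054 ≈ 1.12484.
Nominal growth factor: 1.43800. Real growth factor = 1.43800 / 1.12484 ≈ 1.27840.
Annualized: 1.27840^(1/3) − 1 ≈ 0.08532.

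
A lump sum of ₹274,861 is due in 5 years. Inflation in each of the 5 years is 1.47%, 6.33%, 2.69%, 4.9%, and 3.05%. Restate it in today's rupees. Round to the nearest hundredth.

Price-level factor over 5 years: 1.0147 × 1.0633 × 1.0269 × 1.049 × 1.0305 ≈ 1.1976919000.
Purchasing power today: ₹274,861 divided by that factor.

₹229,492.24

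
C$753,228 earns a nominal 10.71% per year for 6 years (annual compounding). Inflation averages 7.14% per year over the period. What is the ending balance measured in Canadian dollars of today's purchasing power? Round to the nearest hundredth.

C$916,933.22

Nominal value at maturity: C$753,228 × (1 + 10.71%)^6 ≈ C$1,386,907.70.
Price-level factor over 6 years: (1 + 7.14%)^6 ≈ 1.5125503911.
The maturity value deflated by that factor is the answer in today's purchasing power.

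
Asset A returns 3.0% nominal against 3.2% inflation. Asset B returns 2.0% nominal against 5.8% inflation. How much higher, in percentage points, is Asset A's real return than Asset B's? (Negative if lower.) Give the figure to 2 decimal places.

Asset A real return: 1.030/1.032 − 1 = -0.194%.
Asset B real return: 1.020/1.058 − 1 = -3.592%.
Difference: -0.194 − (-3.592) = 3.398 pp.

3.40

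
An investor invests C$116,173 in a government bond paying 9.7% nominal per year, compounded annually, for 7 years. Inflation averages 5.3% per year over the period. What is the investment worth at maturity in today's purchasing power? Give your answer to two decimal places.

Nominal value at maturity: C$116,173 × (1 + 9.7%)^7 ≈ C$222,101.55.
Price-level factor over 7 years: (1 + 5.3%)^7 ≈ 1.4354848003.
Dividing the nominal maturity value by the price-level factor gives the value in today's money.

C$154,722.33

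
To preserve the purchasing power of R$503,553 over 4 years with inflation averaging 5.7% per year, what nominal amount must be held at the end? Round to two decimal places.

R$628,557.68

Cumulative price-level factor: (1+5.7%)^4 ≈ 1.2482453280.
Multiplying R$503,553 by the price-level factor gives the future nominal sum.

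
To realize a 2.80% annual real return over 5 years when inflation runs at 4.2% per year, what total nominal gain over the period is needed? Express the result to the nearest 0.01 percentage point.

41.03%

Required annual nominal rate: (1+2.80%)(1+4.2%) − 1 = 7.1176%.
Cumulative over 5 years: (1 + 0.071176)^5 − 1 ≈ 0.41028.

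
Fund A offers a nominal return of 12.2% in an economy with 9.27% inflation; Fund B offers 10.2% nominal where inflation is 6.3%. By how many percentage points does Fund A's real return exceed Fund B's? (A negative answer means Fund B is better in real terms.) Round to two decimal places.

-0.99

Fund A real return: 1.122/1.0927 − 1 = 2.681%.
Fund B real return: 1.102/1.063 − 1 = 3.669%.
Difference: 2.681 − 3.669 = -0.988 pp.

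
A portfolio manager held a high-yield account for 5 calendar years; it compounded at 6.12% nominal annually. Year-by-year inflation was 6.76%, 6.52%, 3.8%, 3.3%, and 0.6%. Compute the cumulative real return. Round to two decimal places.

Cumulative inflation factor: 1.0676 × 1.0652 × 1.038 × 1.033 × 1.006 ≈ 1.22669.
Nominal growth factor: 1.34582. Real growth factor = 1.34582 / 1.22669 ≈ 1.09711.
Total real return ≈ 9.7112%.

9.71%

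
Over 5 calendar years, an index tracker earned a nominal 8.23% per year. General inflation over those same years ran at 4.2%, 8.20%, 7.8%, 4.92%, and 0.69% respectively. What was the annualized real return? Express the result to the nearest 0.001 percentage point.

2.952%

Cumulative inflation factor: 1.042 × 1.0820 × 1.078 × 1.0492 × 1.0069 ≈ 1.28398.
Nominal growth factor: 1.48504. Real growth factor = 1.48504 / 1.28398 ≈ 1.15659.
Annualized: 1.15659^(1/5) − 1 ≈ 0.02952.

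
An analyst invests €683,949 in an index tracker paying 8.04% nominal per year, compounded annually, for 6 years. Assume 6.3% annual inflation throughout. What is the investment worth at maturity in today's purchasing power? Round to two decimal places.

Nominal value at maturity: €683,949 × (1 + 8.04%)^6 ≈ €1,087,755.21.
Price-level factor over 6 years: (1 + 6.3%)^6 ≈ 1.4427782516.
The maturity value deflated by that factor is the answer in today's purchasing power.

€753,930.97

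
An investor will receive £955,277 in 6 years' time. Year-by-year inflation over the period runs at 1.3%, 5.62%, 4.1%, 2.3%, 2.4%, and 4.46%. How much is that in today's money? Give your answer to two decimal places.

£783,785.76

Price-level factor over 6 years: 1.013 × 1.0562 × 1.041 × 1.023 × 1.024 × 1.0446 ≈ 1.2187986089.
Purchasing power today: £955,277 divided by that factor.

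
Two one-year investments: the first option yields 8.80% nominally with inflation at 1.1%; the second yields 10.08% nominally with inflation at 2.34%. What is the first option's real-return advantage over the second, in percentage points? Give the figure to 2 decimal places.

The first option real return: 1.0880/1.011 − 1 = 7.616%.
The second real return: 1.1008/1.0234 − 1 = 7.563%.
Difference: 7.616 − 7.563 = 0.053 pp.

0.05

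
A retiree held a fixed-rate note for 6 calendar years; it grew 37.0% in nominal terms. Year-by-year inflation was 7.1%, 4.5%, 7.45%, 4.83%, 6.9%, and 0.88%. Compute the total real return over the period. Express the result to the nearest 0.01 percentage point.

Cumulative inflation factor: 1.071 × 1.045 × 1.0745 × 1.0483 × 1.069 × 1.0088 ≈ 1.35950.
Nominal growth factor: 1.37000. Real growth factor = 1.37000 / 1.35950 ≈ 1.00772.
Total real return ≈ 0.7720%.

0.77%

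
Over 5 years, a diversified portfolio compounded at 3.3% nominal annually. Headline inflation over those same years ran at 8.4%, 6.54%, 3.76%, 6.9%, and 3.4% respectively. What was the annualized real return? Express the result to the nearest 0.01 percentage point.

Cumulative inflation factor: 1.084 × 1.0654 × 1.0376 × 1.069 × 1.034 ≈ 1.32456.
Nominal growth factor: 1.17626. Real growth factor = 1.17626 / 1.32456 ≈ 0.88804.
Annualized: 0.88804^(1/5) − 1 ≈ -0.02347.

-2.35%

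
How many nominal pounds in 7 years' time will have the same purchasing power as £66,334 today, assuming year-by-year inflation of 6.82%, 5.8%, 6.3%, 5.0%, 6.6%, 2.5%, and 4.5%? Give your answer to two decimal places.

£95,542.01

Cumulative price-level factor: 1.0682 × 1.058 × 1.063 × 1.050 × 1.066 × 1.025 × 1.045 ≈ 1.4403172613.
Multiplying £66,334 by the price-level factor gives the future nominal sum.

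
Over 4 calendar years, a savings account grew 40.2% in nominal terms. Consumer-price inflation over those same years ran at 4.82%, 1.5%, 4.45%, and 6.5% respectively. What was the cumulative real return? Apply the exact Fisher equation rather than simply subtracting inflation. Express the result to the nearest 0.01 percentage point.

Cumulative inflation factor: 1.0482 × 1.015 × 1.0445 × 1.065 ≈ 1.18350.
Nominal growth factor: 1.40200. Real growth factor = 1.40200 / 1.18350 ≈ 1.18462.
Total real return ≈ 18.4622%.

18.46%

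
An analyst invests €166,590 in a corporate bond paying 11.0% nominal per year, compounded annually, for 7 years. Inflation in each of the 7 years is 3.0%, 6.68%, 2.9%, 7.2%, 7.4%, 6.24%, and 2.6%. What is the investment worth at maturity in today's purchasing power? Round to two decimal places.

Nominal value at maturity: €166,590 × (1 + 11.0%)^7 ≈ €345,867.52.
Price-level factor over 7 years: 1.030 × 1.0668 × 1.029 × 1.072 × 1.074 × 1.0624 × 1.026 ≈ 1.4189598137.
The maturity value deflated by that factor is the answer in today's purchasing power.

€243,747.23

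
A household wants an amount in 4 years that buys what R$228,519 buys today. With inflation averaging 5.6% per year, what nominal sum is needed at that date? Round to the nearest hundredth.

Cumulative price-level factor: (1+5.6%)^4 ≈ 1.2435282985.
Multiplying R$228,519 by the price-level factor gives the future nominal sum.

R$284,169.84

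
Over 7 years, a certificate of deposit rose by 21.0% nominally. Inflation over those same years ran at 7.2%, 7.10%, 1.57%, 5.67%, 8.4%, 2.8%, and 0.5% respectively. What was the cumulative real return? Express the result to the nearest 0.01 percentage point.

-12.32%

Cumulative inflation factor: 1.072 × 1.0710 × 1.0157 × 1.0567 × 1.084 × 1.028 × 1.005 ≈ 1.38003.
Nominal growth factor: 1.21000. Real growth factor = 1.21000 / 1.38003 ≈ 0.87679.
Total real return ≈ -12.3210%.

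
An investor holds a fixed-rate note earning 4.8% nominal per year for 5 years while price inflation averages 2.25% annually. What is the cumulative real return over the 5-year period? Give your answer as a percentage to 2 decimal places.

The annual real rate is (1+4.8%)/(1+2.25%) − 1 = 2.4939%.
Compounded over 5 years: (1 + 0.024939)^5 − 1 ≈ 0.13107.

13.11%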